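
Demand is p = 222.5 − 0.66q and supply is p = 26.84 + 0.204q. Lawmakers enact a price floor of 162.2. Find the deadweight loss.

Competitive equilibrium: 222.5 − 0.66q = 26.84 + 0.204q → q* = 226.4583, p* = 73.0375.
At the floor p = 162.2, quantity demanded = (222.5 − 162.2)/0.66 = 91.3636.
Sellers' marginal cost at q' = 91.3636: 26.84 + 0.204·91.3636 = 45.4782.
Δq = 226.4583 − 91.3636 = 135.0947; wedge = 162.2 − 45.4782 = 116.7218.
DWL = ½ × 135.0947 × 116.7218 = 7884.25.

7884.25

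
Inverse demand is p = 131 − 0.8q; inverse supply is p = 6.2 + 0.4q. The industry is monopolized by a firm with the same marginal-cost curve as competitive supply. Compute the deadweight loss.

1038.336

Competitive equilibrium: 131 − 0.8q = 6.2 + 0.4q → q* = 104, p* = 47.8.
Marginal revenue: MR = 131 − 1.6q. Set MR = MC: 131 − 1.6q = 6.2 + 0.4q → q_m = 62.4.
Price p_m = 131 − 0.8·62.4 = 81.08; MC(q_m) = 6.2 + 0.4·62.4 = 31.16.
Competitive q* = 104, so Δq = 41.6; wedge = 81.08 − 31.16 = 49.92.
DWL = ½ × 41.6 × 49.92 = 1038.336.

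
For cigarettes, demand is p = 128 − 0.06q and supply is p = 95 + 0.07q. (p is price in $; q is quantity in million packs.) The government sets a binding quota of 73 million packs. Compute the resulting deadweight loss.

Competitive equilibrium: 128 − 0.06q = 95 + 0.07q → q* = 253.8462, p* = 112.7692.
At q = 73: demand price = 128 − 0.06·73 = 123.62; supply price = 95 + 0.07·73 = 100.11.
Δq = 253.8462 − 73 = 180.8462; wedge = 123.62 − 100.11 = 23.51.
Welfare loss = ½ × 180.8462 × 23.51 = $2125.85 million.

$2125.85 million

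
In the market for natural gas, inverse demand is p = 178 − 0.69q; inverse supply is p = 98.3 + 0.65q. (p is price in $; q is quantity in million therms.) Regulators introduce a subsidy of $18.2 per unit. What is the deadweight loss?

Competitive equilibrium: 178 − 0.69q = 98.3 + 0.65q → q* = 59.4776, p* = 136.9604.
The subsidy lowers effective supply by 18.2: p = 80.1 + 0.65q.
New quantity: 178 − 0.69q = 80.1 + 0.65q → q' = 73.0597.
Overproduction Δq = 73.0597 − 59.4776 = 13.5821; wedge = subsidy = 18.2.
Deadweight loss = ½ × 13.5821 × 18.2 = $123.60 million.

$123.60 million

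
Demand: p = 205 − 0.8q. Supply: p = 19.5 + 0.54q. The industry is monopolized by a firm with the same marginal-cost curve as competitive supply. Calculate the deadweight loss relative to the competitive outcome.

Competitive equilibrium: 205 − 0.8q = 19.5 + 0.54q → q* = 138.4328, p* = 94.2537.
Marginal revenue: MR = 205 − 1.6q. Set MR = MC: 205 − 1.6q = 19.5 + 0.54q → q_m = 86.6822.
Price p_m = 205 − 0.8·86.6822 = 135.6542; MC(q_m) = 19.5 + 0.54·86.6822 = 66.3084.
Competitive q* = 138.4328, so Δq = 51.7506; wedge = 135.6542 − 66.3084 = 69.3458.
Deadweight loss = ½ × 51.7506 × 69.3458 = 1794.34.

1794.34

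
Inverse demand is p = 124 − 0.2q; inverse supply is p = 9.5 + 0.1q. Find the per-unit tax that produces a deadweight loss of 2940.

42

Competitive equilibrium: 124 − 0.2q = 9.5 + 0.1q → q* = 381.6667, p* = 47.6667.
A tax t gives Δq = t/0.3 and wedge t, so DWL = t²/0.6.
t²/0.6 = 2940 → t² = 1764 → t = 42.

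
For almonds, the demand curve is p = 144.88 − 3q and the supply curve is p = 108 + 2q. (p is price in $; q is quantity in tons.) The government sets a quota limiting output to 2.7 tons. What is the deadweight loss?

Competitive equilibrium: 144.88 − 3q = 108 + 2q → q* = 7.376, p* = 122.752.
At q = 2.7: demand price = 144.88 − 3·2.7 = 136.78; supply price = 108 + 2·2.7 = 113.4.
Δq = 7.376 − 2.7 = 4.676; wedge = 136.78 − 113.4 = 23.38.
The triangle = ½ × 4.676 × 23.38 = $54.66.

$54.66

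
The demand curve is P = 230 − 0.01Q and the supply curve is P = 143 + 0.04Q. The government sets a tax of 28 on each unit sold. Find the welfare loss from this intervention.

Competitive equilibrium: 230 − 0.01Q = 143 + 0.04Q → Q* = 1740, P* = 212.6.
With the tax, the buyer price exceeds the seller price by 28: (230 − 0.01Q) − (143 + 0.04Q) = 28 → Q' = 1180.
ΔQ = 1740 − 1180 = 560; the wedge equals the tax, 28.
Welfare loss = ½ × 560 × 28 = 7840.

7840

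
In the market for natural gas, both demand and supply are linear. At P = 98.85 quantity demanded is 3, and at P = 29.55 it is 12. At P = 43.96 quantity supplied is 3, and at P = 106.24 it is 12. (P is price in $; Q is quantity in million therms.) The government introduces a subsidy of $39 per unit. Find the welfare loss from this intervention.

$52.02 million

Demand slope = (29.55 − 98.85)/(12 − 3) = −7.7, so P = 121.95 − 7.7Q.
Supply slope = (106.24 − 43.96)/(12 − 3) = 6.92, so P = 23.2 + 6.92Q.
Competitive equilibrium: 121.95 − 7.7Q = 23.2 + 6.92Q → Q* = 6.7544, P* = 69.9408.
The subsidy lowers effective supply by 39: P = 6.92Q − 15.8.
New quantity: 121.95 − 7.7Q = 6.92Q − 15.8 → Q' = 9.422.
Overproduction ΔQ = 9.422 − 6.7544 = 2.6676; wedge = subsidy = 39.
Deadweight loss = ½ × 2.6676 × 39 = $52.02 million.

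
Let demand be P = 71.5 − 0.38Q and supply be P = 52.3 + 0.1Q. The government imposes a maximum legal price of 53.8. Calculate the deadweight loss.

Competitive equilibrium: 71.5 − 0.38Q = 52.3 + 0.1Q → Q* = 40, P* = 56.3.
At the ceiling P = 53.8, quantity supplied = (53.8 − 52.3)/0.1 = 15.
Willingness to pay at Q' = 15: 71.5 − 0.38·15 = 65.8.
ΔQ = 40 − 15 = 25; wedge = 65.8 − 53.8 = 12.
DWL = ½ × 25 × 12 = 150.

150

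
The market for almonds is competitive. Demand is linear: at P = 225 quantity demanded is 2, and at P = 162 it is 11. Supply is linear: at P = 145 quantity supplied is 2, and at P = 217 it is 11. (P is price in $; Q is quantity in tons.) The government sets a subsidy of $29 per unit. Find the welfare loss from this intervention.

Demand slope = (162 − 225)/(11 − 2) = −7, so P = 239 − 7Q.
Supply slope = (217 − 145)/(11 − 2) = 8, so P = 129 + 8Q.
Competitive equilibrium: 239 − 7Q = 129 + 8Q → Q* = 7.3333, P* = 187.6667.
The subsidy lowers effective supply by 29: P = 100 + 8Q.
New quantity: 239 − 7Q = 100 + 8Q → Q' = 9.2667.
Overproduction ΔQ = 9.2667 − 7.3333 = 1.9334; wedge = subsidy = 29.
Deadweight loss = ½ × 1.9334 × 29 = $28.03.

$28.03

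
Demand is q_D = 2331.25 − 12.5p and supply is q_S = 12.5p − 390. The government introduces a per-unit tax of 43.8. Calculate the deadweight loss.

In inverse form: demand p = 186.5 − 0.08q, supply p = 31.2 + 0.08q.
Competitive equilibrium: 186.5 − 0.08q = 31.2 + 0.08q → q* = 970.625, p* = 108.85.
With the tax, the buyer price exceeds the seller price by 43.8: (186.5 − 0.08q) − (31.2 + 0.08q) = 43.8 → q' = 696.875.
Δq = 970.625 − 696.875 = 273.75; the wedge equals the tax, 43.8.
DWL = ½ × 273.75 × 43.8 = 5995.125.

5995.125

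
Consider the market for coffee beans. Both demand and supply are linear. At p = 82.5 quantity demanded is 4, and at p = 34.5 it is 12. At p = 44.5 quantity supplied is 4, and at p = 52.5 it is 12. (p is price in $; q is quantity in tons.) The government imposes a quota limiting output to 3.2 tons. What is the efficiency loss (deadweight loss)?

Demand slope = (34.5 − 82.5)/(12 − 4) = −6, so p = 106.5 − 6q.
Supply slope = (52.5 − 44.5)/(12 − 4) = 1, so p = 40.5 + q.
Competitive equilibrium: 106.5 − 6q = 40.5 + q → q* = 9.4286, p* = 49.9286.
At q = 3.2: demand price = 106.5 − 6·3.2 = 87.3; supply price = 40.5 + 1·3.2 = 43.7.
Δq = 9.4286 − 3.2 = 6.2286; wedge = 87.3 − 43.7 = 43.6.
DWL = ½ × 6.2286 × 43.6 = $135.78.

$135.78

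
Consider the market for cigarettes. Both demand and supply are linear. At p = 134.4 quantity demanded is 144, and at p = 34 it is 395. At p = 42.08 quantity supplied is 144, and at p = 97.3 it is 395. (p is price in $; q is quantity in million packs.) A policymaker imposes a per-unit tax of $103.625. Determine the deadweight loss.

Demand slope = (34 − 134.4)/(395 − 144) = −0.4, so p = 192 − 0.4q.
Supply slope = (97.3 − 42.08)/(395 − 144) = 0.22, so p = 10.4 + 0.22q.
Competitive equilibrium: 192 − 0.4q = 10.4 + 0.22q → q* = 292.9032, p* = 74.8387.
With the tax, the buyer price exceeds the seller price by 103.625: (192 − 0.4q) − (10.4 + 0.22q) = 103.625 → q' = 125.7661.
Δq = 292.9032 − 125.7661 = 167.1371; the wedge equals the tax, 103.625.
Deadweight loss = ½ × 167.1371 × 103.625 = $8659.79 million.

$8659.79 million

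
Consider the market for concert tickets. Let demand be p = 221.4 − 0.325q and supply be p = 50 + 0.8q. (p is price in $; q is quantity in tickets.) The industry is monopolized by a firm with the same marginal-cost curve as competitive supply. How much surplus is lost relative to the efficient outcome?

Competitive equilibrium: 221.4 − 0.325q = 50 + 0.8q → q* = 152.3556, p* = 171.8844.
Marginal revenue: MR = 221.4 − 0.65q. Set MR = MC: 221.4 − 0.65q = 50 + 0.8q → q_m = 118.2069.
Price p_m = 221.4 − 0.325·118.2069 = 182.9828; MC(q_m) = 50 + 0.8·118.2069 = 144.5655.
Competitive q* = 152.3556, so Δq = 34.1487; wedge = 182.9828 − 144.5655 = 38.4173.
The triangle = ½ × 34.1487 × 38.4173 = $655.95.

$655.95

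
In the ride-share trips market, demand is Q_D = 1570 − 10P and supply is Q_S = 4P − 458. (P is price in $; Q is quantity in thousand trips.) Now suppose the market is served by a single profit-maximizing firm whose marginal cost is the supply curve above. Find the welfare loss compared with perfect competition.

$127.43 thousand

In inverse form: demand P = 157 − 0.1Q, supply P = 114.5 + 0.25Q.
Competitive equilibrium: 157 − 0.1Q = 114.5 + 0.25Q → Q* = 121.4286, P* = 144.8571.
Marginal revenue: MR = 157 − 0.2Q. Set MR = MC: 157 − 0.2Q = 114.5 + 0.25Q → Q_m = 94.4444.
Price P_m = 157 − 0.1·94.4444 = 147.5556; MC(Q_m) = 114.5 + 0.25·94.4444 = 138.1111.
Competitive Q* = 121.4286, so ΔQ = 26.9842; wedge = 147.5556 − 138.1111 = 9.4445.
Welfare loss = ½ × 26.9842 × 9.4445 = $127.43 thousand.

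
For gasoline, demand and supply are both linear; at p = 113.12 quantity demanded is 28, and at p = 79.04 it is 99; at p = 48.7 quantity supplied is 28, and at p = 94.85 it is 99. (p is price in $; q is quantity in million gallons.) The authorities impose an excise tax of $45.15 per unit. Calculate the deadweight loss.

Demand slope = (79.04 − 113.12)/(99 − 28) = −0.48, so p = 126.56 − 0.48q.
Supply slope = (94.85 − 48.7)/(99 − 28) = 0.65, so p = 30.5 + 0.65q.
Competitive equilibrium: 126.56 − 0.48q = 30.5 + 0.65q → q* = 85.0088, p* = 85.7558.
With the tax, the buyer price exceeds the seller price by 45.15: (126.56 − 0.48q) − (30.5 + 0.65q) = 45.15 → q' = 45.0531.
Δq = 85.0088 − 45.0531 = 39.9557; the wedge equals the tax, 45.15.
Deadweight loss = ½ × 39.9557 × 45.15 = $902 million.

$902 million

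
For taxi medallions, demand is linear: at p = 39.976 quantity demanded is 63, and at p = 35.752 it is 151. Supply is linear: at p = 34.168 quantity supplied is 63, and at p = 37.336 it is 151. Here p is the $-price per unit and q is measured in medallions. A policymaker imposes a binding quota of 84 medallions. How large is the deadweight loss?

Demand slope = (35.752 − 39.976)/(151 − 63) = −0.048, so p = 43 − 0.048q.
Supply slope = (37.336 − 34.168)/(151 − 63) = 0.036, so p = 31.9 + 0.036q.
Competitive equilibrium: 43 − 0.048q = 31.9 + 0.036q → q* = 132.1429, p* = 36.6571.
At q = 84: demand price = 43 − 0.048·84 = 38.968; supply price = 31.9 + 0.036·84 = 34.924.
Δq = 132.1429 − 84 = 48.1429; wedge = 38.968 − 34.924 = 4.044.
Welfare loss = ½ × 48.1429 × 4.044 = $97.34.

$97.34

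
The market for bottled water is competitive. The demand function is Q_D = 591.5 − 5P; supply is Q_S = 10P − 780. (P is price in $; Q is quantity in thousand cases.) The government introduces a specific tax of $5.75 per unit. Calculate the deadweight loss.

$55.10 thousand

In inverse form: demand P = 118.3 − 0.2Q, supply P = 78 + 0.1Q.
Competitive equilibrium: 118.3 − 0.2Q = 78 + 0.1Q → Q* = 134.3333, P* = 91.4333.
With the tax, the buyer price exceeds the seller price by 5.75: (118.3 − 0.2Q) − (78 + 0.1Q) = 5.75 → Q' = 115.1667.
ΔQ = 134.3333 − 115.1667 = 19.1666; the wedge equals the tax, 5.75.
DWL = ½ × 19.1666 × 5.75 = $55.10 thousand.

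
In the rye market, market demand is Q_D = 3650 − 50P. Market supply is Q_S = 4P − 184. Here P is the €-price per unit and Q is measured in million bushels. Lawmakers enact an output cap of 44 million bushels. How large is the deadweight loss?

In inverse form: demand P = 73 − 0.02Q, supply P = 46 + 0.25Q.
Competitive equilibrium: 73 − 0.02Q = 46 + 0.25Q → Q* = 100, P* = 71.
At Q = 44: demand price = 73 − 0.02·44 = 72.12; supply price = 46 + 0.25·44 = 57.
ΔQ = 100 − 44 = 56; wedge = 72.12 − 57 = 15.12.
Welfare loss = ½ × 56 × 15.12 = €423.36 million.

€423.36 million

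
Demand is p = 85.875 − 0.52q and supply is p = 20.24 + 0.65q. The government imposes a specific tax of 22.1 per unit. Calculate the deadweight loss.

Competitive equilibrium: 85.875 − 0.52q = 20.24 + 0.65q → q* = 56.0983, p* = 56.7039.
With the tax, the buyer price exceeds the seller price by 22.1: (85.875 − 0.52q) − (20.24 + 0.65q) = 22.1 → q' = 37.2094.
Δq = 56.0983 − 37.2094 = 18.8889; the wedge equals the tax, 22.1.
The triangle = ½ × 18.8889 × 22.1 = 208.72.

208.72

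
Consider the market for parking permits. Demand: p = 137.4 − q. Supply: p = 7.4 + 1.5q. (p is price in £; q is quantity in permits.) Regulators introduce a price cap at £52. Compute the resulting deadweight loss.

£619.76

Competitive equilibrium: 137.4 − q = 7.4 + 1.5q → q* = 52, p* = 85.4.
At the ceiling p = 52, quantity supplied = (52 − 7.4)/1.5 = 29.7333.
Willingness to pay at q' = 29.7333: 137.4 − 1·29.7333 = 107.6667.
Δq = 52 − 29.7333 = 22.2667; wedge = 107.6667 − 52 = 55.6667.
Deadweight loss = ½ × 22.2667 × 55.6667 = £619.76.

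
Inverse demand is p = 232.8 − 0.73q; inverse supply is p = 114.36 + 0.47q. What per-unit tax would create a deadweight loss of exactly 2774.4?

Competitive equilibrium: 232.8 − 0.73q = 114.36 + 0.47q → q* = 98.7, p* = 160.749.
A tax t gives Δq = t/1.2 and wedge t, so DWL = t²/2.4.
t²/2.4 = 2774.4 → t² = 6658.56 → t = 81.6.

81.6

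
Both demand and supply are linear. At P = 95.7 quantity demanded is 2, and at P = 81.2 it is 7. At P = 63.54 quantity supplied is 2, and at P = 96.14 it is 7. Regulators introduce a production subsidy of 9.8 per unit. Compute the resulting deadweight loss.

5.10

Demand slope = (81.2 − 95.7)/(7 − 2) = −2.9, so P = 101.5 − 2.9Q.
Supply slope = (96.14 − 63.54)/(7 − 2) = 6.52, so P = 50.5 + 6.52Q.
Competitive equilibrium: 101.5 − 2.9Q = 50.5 + 6.52Q → Q* = 5.414, P* = 85.7994.
The subsidy lowers effective supply by 9.8: P = 40.7 + 6.52Q.
New quantity: 101.5 − 2.9Q = 40.7 + 6.52Q → Q' = 6.4544.
Overproduction ΔQ = 6.4544 − 5.414 = 1.0404; wedge = subsidy = 9.8.
DWL = ½ × 1.0404 × 9.8 = 5.10.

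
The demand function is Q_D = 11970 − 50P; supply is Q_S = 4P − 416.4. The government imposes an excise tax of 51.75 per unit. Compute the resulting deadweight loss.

4959.375

In inverse form: demand P = 239.4 − 0.02Q, supply P = 104.1 + 0.25Q.
Competitive equilibrium: 239.4 − 0.02Q = 104.1 + 0.25Q → Q* = 501.11111, P* = 229.37778.
With the tax, the buyer price exceeds the seller price by 51.75: (239.4 − 0.02Q) − (104.1 + 0.25Q) = 51.75 → Q' = 309.44444.
ΔQ = 501.11111 − 309.44444 = 191.66667; the wedge equals the tax, 51.75.
Deadweight loss = ½ × 191.66667 × 51.75 = 4959.375.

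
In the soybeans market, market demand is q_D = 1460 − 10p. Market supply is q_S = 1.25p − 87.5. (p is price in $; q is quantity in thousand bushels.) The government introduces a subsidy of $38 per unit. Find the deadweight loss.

$802.22 thousand

In inverse form: demand p = 146 − 0.1q, supply p = 70 + 0.8q.
Competitive equilibrium: 146 − 0.1q = 70 + 0.8q → q* = 84.4444, p* = 137.5556.
The subsidy lowers effective supply by 38: p = 32 + 0.8q.
New quantity: 146 − 0.1q = 32 + 0.8q → q' = 126.6667.
Overproduction Δq = 126.6667 − 84.4444 = 42.2223; wedge = subsidy = 38.
Welfare loss = ½ × 42.2223 × 38 = $802.22 thousand.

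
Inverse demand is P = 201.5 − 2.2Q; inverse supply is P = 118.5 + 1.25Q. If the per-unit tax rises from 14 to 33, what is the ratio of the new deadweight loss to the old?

Competitive equilibrium: 201.5 − 2.2Q = 118.5 + 1.25Q → Q* = 24.058, P* = 148.5725.
For a per-unit tax t: ΔQ = t/3.45, so DWL = ½·t·(t/3.45) = t²/6.9.
At t = 14: DWL = 28.406. At t = 33: DWL = 157.826.
Ratio = (33/14)² = 5.556.

5.556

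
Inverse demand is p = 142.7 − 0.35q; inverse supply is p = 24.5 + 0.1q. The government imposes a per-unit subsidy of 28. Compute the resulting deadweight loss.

Competitive equilibrium: 142.7 − 0.35q = 24.5 + 0.1q → q* = 262.6667, p* = 50.7667.
The subsidy lowers effective supply by 28: p = 0.1q − 3.5.
New quantity: 142.7 − 0.35q = 0.1q − 3.5 → q' = 324.8889.
Overproduction Δq = 324.8889 − 262.6667 = 62.2222; wedge = subsidy = 28.
The triangle = ½ × 62.2222 × 28 = 871.11.

871.11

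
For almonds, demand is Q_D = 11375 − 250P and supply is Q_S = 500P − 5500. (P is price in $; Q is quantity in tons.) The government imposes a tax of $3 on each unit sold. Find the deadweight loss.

In inverse form: demand P = 45.5 − 0.004Q, supply P = 11 + 0.002Q.
Competitive equilibrium: 45.5 − 0.004Q = 11 + 0.002Q → Q* = 5750, P* = 22.5.
With the tax, the buyer price exceeds the seller price by 3: (45.5 − 0.004Q) − (11 + 0.002Q) = 3 → Q' = 5250.
ΔQ = 5750 − 5250 = 500; the wedge equals the tax, 3.
Deadweight loss = ½ × 500 × 3 = $750.

$750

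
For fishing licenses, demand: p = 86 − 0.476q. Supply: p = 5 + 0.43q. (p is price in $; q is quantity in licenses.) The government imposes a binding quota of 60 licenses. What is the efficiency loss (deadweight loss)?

Competitive equilibrium: 86 − 0.476q = 5 + 0.43q → q* = 89.404, p* = 43.4437.
At q = 60: demand price = 86 − 0.476·60 = 57.44; supply price = 5 + 0.43·60 = 30.8.
Δq = 89.404 − 60 = 29.404; wedge = 57.44 − 30.8 = 26.64.
The triangle = ½ × 29.404 × 26.64 = $391.66.

$391.66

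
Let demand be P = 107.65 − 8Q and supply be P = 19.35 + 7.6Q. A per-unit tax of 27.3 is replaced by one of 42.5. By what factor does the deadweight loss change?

2.424

Competitive equilibrium: 107.65 − 8Q = 19.35 + 7.6Q → Q* = 5.6603, P* = 62.3679.
For a per-unit tax t: ΔQ = t/15.6, so DWL = ½·t·(t/15.6) = t²/31.2.
At t = 27.3: DWL = 23.8875. At t = 42.5: DWL = 57.893.
Ratio = (42.5/27.3)² = 2.424.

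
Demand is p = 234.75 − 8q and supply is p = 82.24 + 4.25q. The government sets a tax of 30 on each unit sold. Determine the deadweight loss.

36.73

Competitive equilibrium: 234.75 − 8q = 82.24 + 4.25q → q* = 12.4498, p* = 135.15163.
With the tax, the buyer price exceeds the seller price by 30: (234.75 − 8q) − (82.24 + 4.25q) = 30 → q' = 10.00082.
Δq = 12.4498 − 10.00082 = 2.44898; the wedge equals the tax, 30.
DWL = ½ × 2.44898 × 30 = 36.73.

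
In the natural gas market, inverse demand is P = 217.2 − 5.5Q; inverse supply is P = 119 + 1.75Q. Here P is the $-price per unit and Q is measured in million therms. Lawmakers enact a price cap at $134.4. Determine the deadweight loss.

Competitive equilibrium: 217.2 − 5.5Q = 119 + 1.75Q → Q* = 13.5448, P* = 142.7034.
At the ceiling P = 134.4, quantity supplied = (134.4 − 119)/1.75 = 8.8.
Willingness to pay at Q' = 8.8: 217.2 − 5.5·8.8 = 168.8.
ΔQ = 13.5448 − 8.8 = 4.7448; wedge = 168.8 − 134.4 = 34.4.
The triangle = ½ × 4.7448 × 34.4 = $81.61 million.

$81.61 million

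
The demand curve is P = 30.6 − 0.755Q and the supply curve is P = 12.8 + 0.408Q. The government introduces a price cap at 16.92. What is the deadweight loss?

Competitive equilibrium: 30.6 − 0.755Q = 12.8 + 0.408Q → Q* = 15.3052, P* = 19.0445.
At the ceiling P = 16.92, quantity supplied = (16.92 − 12.8)/0.408 = 10.098.
Willingness to pay at Q' = 10.098: 30.6 − 0.755·10.098 = 22.976.
ΔQ = 15.3052 − 10.098 = 5.2072; wedge = 22.976 − 16.92 = 6.056.
Welfare loss = ½ × 5.2072 × 6.056 = 15.77.

15.77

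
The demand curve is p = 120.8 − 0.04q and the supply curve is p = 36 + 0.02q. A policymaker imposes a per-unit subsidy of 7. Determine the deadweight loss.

408.33

Competitive equilibrium: 120.8 − 0.04q = 36 + 0.02q → q* = 1413.3333, p* = 64.2667.
The subsidy lowers effective supply by 7: p = 29 + 0.02q.
New quantity: 120.8 − 0.04q = 29 + 0.02q → q' = 1530.
Overproduction Δq = 1530 − 1413.3333 = 116.6667; wedge = subsidy = 7.
The triangle = ½ × 116.6667 × 7 = 408.33.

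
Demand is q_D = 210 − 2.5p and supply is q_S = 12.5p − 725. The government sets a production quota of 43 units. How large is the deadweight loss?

In inverse form: demand p = 84 − 0.4q, supply p = 58 + 0.08q.
Competitive equilibrium: 84 − 0.4q = 58 + 0.08q → q* = 54.1667, p* = 62.3333.
At q = 43: demand price = 84 − 0.4·43 = 66.8; supply price = 58 + 0.08·43 = 61.44.
Δq = 54.1667 − 43 = 11.1667; wedge = 66.8 − 61.44 = 5.36.
DWL = ½ × 11.1667 × 5.36 = 29.93.

29.93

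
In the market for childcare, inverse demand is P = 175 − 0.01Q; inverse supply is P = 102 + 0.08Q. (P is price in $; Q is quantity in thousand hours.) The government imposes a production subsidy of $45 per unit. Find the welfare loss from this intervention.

Competitive equilibrium: 175 − 0.01Q = 102 + 0.08Q → Q* = 811.1111, P* = 166.8889.
The subsidy lowers effective supply by 45: P = 57 + 0.08Q.
New quantity: 175 − 0.01Q = 57 + 0.08Q → Q' = 1311.1111.
Overproduction ΔQ = 1311.1111 − 811.1111 = 500; wedge = subsidy = 45.
Deadweight loss = ½ × 500 × 45 = $11250 thousand.

$11250 thousand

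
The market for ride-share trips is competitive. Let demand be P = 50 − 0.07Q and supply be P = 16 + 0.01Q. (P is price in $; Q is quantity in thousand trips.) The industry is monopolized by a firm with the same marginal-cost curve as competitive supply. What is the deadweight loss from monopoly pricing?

Competitive equilibrium: 50 − 0.07Q = 16 + 0.01Q → Q* = 425, P* = 20.25.
Marginal revenue: MR = 50 − 0.14Q. Set MR = MC: 50 − 0.14Q = 16 + 0.01Q → Q_m = 226.6667.
Price P_m = 50 − 0.07·226.6667 = 34.1333; MC(Q_m) = 16 + 0.01·226.6667 = 18.2667.
Competitive Q* = 425, so ΔQ = 198.3333; wedge = 34.1333 − 18.2667 = 15.8666.
The triangle = ½ × 198.3333 × 15.8666 = $1573.44 thousand.

$1573.44 thousand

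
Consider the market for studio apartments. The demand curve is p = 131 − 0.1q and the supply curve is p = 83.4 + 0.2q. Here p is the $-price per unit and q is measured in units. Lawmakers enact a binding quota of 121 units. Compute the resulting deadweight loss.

$212.82

Competitive equilibrium: 131 − 0.1q = 83.4 + 0.2q → q* = 158.6667, p* = 115.1333.
At q = 121: demand price = 131 − 0.1·121 = 118.9; supply price = 83.4 + 0.2·121 = 107.6.
Δq = 158.6667 − 121 = 37.6667; wedge = 118.9 − 107.6 = 11.3.
The triangle = ½ × 37.6667 × 11.3 = $212.82.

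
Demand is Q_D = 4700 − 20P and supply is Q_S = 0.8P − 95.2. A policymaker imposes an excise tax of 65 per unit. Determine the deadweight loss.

1625

In inverse form: demand P = 235 − 0.05Q, supply P = 119 + 1.25Q.
Competitive equilibrium: 235 − 0.05Q = 119 + 1.25Q → Q* = 89.2308, P* = 230.5385.
With the tax, the buyer price exceeds the seller price by 65: (235 − 0.05Q) − (119 + 1.25Q) = 65 → Q' = 39.2308.
ΔQ = 89.2308 − 39.2308 = 50; the wedge equals the tax, 65.
The triangle = ½ × 50 × 65 = 1625.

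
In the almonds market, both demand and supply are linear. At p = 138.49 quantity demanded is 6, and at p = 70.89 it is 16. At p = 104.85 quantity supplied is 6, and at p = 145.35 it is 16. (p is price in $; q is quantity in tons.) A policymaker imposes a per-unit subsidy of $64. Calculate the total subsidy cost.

Demand slope = (70.89 − 138.49)/(16 − 6) = −6.76, so p = 179.05 − 6.76q.
Supply slope = (145.35 − 104.85)/(16 − 6) = 4.05, so p = 80.55 + 4.05q.
Competitive equilibrium: 179.05 − 6.76q = 80.55 + 4.05q → q* = 9.1119, p* = 117.4533.
The subsidy lowers effective supply by 64: p = 16.55 + 4.05q.
New quantity: 179.05 − 6.76q = 16.55 + 4.05q → q' = 15.0324.
Total subsidy cost = 64 × 15.0324 = $962.07.

$962.07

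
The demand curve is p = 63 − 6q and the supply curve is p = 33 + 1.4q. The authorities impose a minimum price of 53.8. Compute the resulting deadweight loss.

Competitive equilibrium: 63 − 6q = 33 + 1.4q → q* = 4.0541, p* = 38.6757.
At the floor p = 53.8, quantity demanded = (63 − 53.8)/6 = 1.5333.
Sellers' marginal cost at q' = 1.5333: 33 + 1.4·1.5333 = 35.1466.
Δq = 4.0541 − 1.5333 = 2.5208; wedge = 53.8 − 35.1466 = 18.6534.
DWL = ½ × 2.5208 × 18.6534 = 23.51.

23.51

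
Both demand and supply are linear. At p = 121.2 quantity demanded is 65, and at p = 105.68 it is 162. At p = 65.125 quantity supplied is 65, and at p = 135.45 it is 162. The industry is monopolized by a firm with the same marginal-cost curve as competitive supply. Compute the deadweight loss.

170.92

Demand slope = (105.68 − 121.2)/(162 − 65) = −0.16, so p = 131.6 − 0.16q.
Supply slope = (135.45 − 65.125)/(162 − 65) = 0.725, so p = 18 + 0.725q.
Competitive equilibrium: 131.6 − 0.16q = 18 + 0.725q → q* = 128.3616, p* = 111.0621.
Marginal revenue: MR = 131.6 − 0.32q. Set MR = MC: 131.6 − 0.32q = 18 + 0.725q → q_m = 108.7081.
Price p_m = 131.6 − 0.16·108.7081 = 114.2067; MC(q_m) = 18 + 0.725·108.7081 = 96.8134.
Competitive q* = 128.3616, so Δq = 19.6535; wedge = 114.2067 − 96.8134 = 17.3933.
Welfare loss = ½ × 19.6535 × 17.3933 = 170.92.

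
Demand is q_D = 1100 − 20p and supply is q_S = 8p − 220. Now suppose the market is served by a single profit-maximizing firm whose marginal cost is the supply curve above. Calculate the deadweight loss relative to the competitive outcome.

106.70

In inverse form: demand p = 55 − 0.05q, supply p = 27.5 + 0.125q.
Competitive equilibrium: 55 − 0.05q = 27.5 + 0.125q → q* = 157.1429, p* = 47.1429.
Marginal revenue: MR = 55 − 0.1q. Set MR = MC: 55 − 0.1q = 27.5 + 0.125q → q_m = 122.2222.
Price p_m = 55 − 0.05·122.2222 = 48.8889; MC(q_m) = 27.5 + 0.125·122.2222 = 42.7778.
Competitive q* = 157.1429, so Δq = 34.9207; wedge = 48.8889 − 42.7778 = 6.1111.
Deadweight loss = ½ × 34.9207 × 6.1111 = 106.70.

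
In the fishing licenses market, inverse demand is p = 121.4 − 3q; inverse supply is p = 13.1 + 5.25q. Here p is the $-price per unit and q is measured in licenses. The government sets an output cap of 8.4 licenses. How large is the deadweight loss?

Competitive equilibrium: 121.4 − 3q = 13.1 + 5.25q → q* = 13.1273, p* = 82.0182.
At q = 8.4: demand price = 121.4 − 3·8.4 = 96.2; supply price = 13.1 + 5.25·8.4 = 57.2.
Δq = 13.1273 − 8.4 = 4.7273; wedge = 96.2 − 57.2 = 39.
The triangle = ½ × 4.7273 × 39 = $92.18.

$92.18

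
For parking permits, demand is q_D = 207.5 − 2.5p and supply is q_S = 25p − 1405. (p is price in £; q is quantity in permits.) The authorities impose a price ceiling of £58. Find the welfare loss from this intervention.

In inverse form: demand p = 83 − 0.4q, supply p = 56.2 + 0.04q.
Competitive equilibrium: 83 − 0.4q = 56.2 + 0.04q → q* = 60.9091, p* = 58.6364.
At the ceiling p = 58, quantity supplied = (58 − 56.2)/0.04 = 45.
Willingness to pay at q' = 45: 83 − 0.4·45 = 65.
Δq = 60.9091 − 45 = 15.9091; wedge = 65 − 58 = 7.
Deadweight loss = ½ × 15.9091 × 7 = £55.68.

£55.68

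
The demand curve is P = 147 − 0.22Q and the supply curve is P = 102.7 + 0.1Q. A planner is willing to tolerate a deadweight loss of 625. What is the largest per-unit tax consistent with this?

Competitive equilibrium: 147 − 0.22Q = 102.7 + 0.1Q → Q* = 138.4375, P* = 116.5438.
A tax t gives ΔQ = t/0.32 and wedge t, so DWL = t²/0.64.
t²/0.64 = 625 → t² = 400 → t = 20.

20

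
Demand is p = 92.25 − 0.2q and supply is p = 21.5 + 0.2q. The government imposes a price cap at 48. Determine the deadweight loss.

393.83

Competitive equilibrium: 92.25 − 0.2q = 21.5 + 0.2q → q* = 176.875, p* = 56.875.
At the ceiling p = 48, quantity supplied = (48 − 21.5)/0.2 = 132.5.
Willingness to pay at q' = 132.5: 92.25 − 0.2·132.5 = 65.75.
Δq = 176.875 − 132.5 = 44.375; wedge = 65.75 − 48 = 17.75.
The triangle = ½ × 44.375 × 17.75 = 393.83.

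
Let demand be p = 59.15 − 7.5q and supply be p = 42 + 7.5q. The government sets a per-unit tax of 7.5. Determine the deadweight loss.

Competitive equilibrium: 59.15 − 7.5q = 42 + 7.5q → q* = 1.1433, p* = 50.575.
With the tax, the buyer price exceeds the seller price by 7.5: (59.15 − 7.5q) − (42 + 7.5q) = 7.5 → q' = 0.6433.
Δq = 1.1433 − 0.6433 = 0.5; the wedge equals the tax, 7.5.
Welfare loss = ½ × 0.5 × 7.5 = 1.875.

1.875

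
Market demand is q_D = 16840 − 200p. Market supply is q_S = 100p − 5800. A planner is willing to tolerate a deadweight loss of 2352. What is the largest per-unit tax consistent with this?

In inverse form: demand p = 84.2 − 0.005q, supply p = 58 + 0.01q.
Competitive equilibrium: 84.2 − 0.005q = 58 + 0.01q → q* = 1746.6667, p* = 75.4667.
A tax t gives Δq = t/0.015 and wedge t, so DWL = t²/0.03.
t²/0.03 = 2352 → t² = 70.56 → t = 8.4.

8.4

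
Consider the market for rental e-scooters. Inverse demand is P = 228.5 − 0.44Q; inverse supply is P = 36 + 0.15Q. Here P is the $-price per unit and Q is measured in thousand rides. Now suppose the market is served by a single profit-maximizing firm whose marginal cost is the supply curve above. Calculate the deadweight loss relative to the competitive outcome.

$5730.74 thousand

Competitive equilibrium: 228.5 − 0.44Q = 36 + 0.15Q → Q* = 326.2712, P* = 84.9407.
Marginal revenue: MR = 228.5 − 0.88Q. Set MR = MC: 228.5 − 0.88Q = 36 + 0.15Q → Q_m = 186.8932.
Price P_m = 228.5 − 0.44·186.8932 = 146.267; MC(Q_m) = 36 + 0.15·186.8932 = 64.034.
Competitive Q* = 326.2712, so ΔQ = 139.378; wedge = 146.267 − 64.034 = 82.233.
Deadweight loss = ½ × 139.378 × 82.233 = $5730.74 thousand.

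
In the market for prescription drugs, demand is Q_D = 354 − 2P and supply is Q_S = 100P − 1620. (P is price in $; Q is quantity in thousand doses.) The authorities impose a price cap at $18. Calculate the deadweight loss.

In inverse form: demand P = 177 − 0.5Q, supply P = 16.2 + 0.01Q.
Competitive equilibrium: 177 − 0.5Q = 16.2 + 0.01Q → Q* = 315.2941, P* = 19.3529.
At the ceiling P = 18, quantity supplied = (18 − 16.2)/0.01 = 180.
Willingness to pay at Q' = 180: 177 − 0.5·180 = 87.
ΔQ = 315.2941 − 180 = 135.2941; wedge = 87 − 18 = 69.
The triangle = ½ × 135.2941 × 69 = $4667.65 thousand.

$4667.65 thousand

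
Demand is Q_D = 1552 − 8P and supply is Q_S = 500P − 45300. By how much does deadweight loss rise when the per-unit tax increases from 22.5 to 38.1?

3721.89

In inverse form: demand P = 194 − 0.125Q, supply P = 90.6 + 0.002Q.
Competitive equilibrium: 194 − 0.125Q = 90.6 + 0.002Q → Q* = 814.1732, P* = 92.2283.
For a per-unit tax t: ΔQ = t/0.127, so DWL = ½·t·(t/0.127) = t²/0.254.
At t = 22.5: DWL = 1993.11. At t = 38.1: DWL = 5715.
Increase = 5715 − 1993.11 = 3721.89.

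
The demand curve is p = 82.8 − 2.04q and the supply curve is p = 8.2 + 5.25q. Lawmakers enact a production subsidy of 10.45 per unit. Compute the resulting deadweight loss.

7.49

Competitive equilibrium: 82.8 − 2.04q = 8.2 + 5.25q → q* = 10.2332, p* = 61.9243.
The subsidy lowers effective supply by 10.45: p = 5.25q − 2.25.
New quantity: 82.8 − 2.04q = 5.25q − 2.25 → q' = 11.6667.
Overproduction Δq = 11.6667 − 10.2332 = 1.4335; wedge = subsidy = 10.45.
Welfare loss = ½ × 1.4335 × 10.45 = 7.49.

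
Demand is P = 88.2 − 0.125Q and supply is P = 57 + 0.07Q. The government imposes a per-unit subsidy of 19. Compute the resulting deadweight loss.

925.64

Competitive equilibrium: 88.2 − 0.125Q = 57 + 0.07Q → Q* = 160, P* = 68.2.
The subsidy lowers effective supply by 19: P = 38 + 0.07Q.
New quantity: 88.2 − 0.125Q = 38 + 0.07Q → Q' = 257.4359.
Overproduction ΔQ = 257.4359 − 160 = 97.4359; wedge = subsidy = 19.
DWL = ½ × 97.4359 × 19 = 925.64.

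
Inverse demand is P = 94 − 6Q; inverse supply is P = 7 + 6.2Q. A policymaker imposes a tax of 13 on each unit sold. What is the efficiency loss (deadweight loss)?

Competitive equilibrium: 94 − 6Q = 7 + 6.2Q → Q* = 7.1311, P* = 51.2131.
With the tax, the buyer price exceeds the seller price by 13: (94 − 6Q) − (7 + 6.2Q) = 13 → Q' = 6.0656.
ΔQ = 7.1311 − 6.0656 = 1.0655; the wedge equals the tax, 13.
The triangle = ½ × 1.0655 × 13 = 6.93.

6.93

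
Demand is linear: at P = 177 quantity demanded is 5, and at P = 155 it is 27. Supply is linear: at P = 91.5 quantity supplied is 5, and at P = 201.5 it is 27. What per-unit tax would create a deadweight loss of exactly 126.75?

Demand slope = (155 − 177)/(27 − 5) = −1, so P = 182 − Q.
Supply slope = (201.5 − 91.5)/(27 − 5) = 5, so P = 66.5 + 5Q.
Competitive equilibrium: 182 − Q = 66.5 + 5Q → Q* = 19.25, P* = 162.75.
A tax t gives ΔQ = t/6 and wedge t, so DWL = t²/12.
t²/12 = 126.75 → t² = 1521 → t = 39.

39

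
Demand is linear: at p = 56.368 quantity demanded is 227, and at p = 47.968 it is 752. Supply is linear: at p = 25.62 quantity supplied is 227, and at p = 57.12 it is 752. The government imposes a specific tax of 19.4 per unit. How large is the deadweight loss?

2476.05

Demand slope = (47.968 − 56.368)/(752 − 227) = −0.016, so p = 60 − 0.016q.
Supply slope = (57.12 − 25.62)/(752 − 227) = 0.06, so p = 12 + 0.06q.
Competitive equilibrium: 60 − 0.016q = 12 + 0.06q → q* = 631.5789, p* = 49.8947.
With the tax, the buyer price exceeds the seller price by 19.4: (60 − 0.016q) − (12 + 0.06q) = 19.4 → q' = 376.3158.
Δq = 631.5789 − 376.3158 = 255.2631; the wedge equals the tax, 19.4.
The triangle = ½ × 255.2631 × 19.4 = 2476.05.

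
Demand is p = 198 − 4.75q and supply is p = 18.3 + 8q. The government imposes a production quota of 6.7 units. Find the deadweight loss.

348.54

Competitive equilibrium: 198 − 4.75q = 18.3 + 8q → q* = 14.0941, p* = 131.0529.
At q = 6.7: demand price = 198 − 4.75·6.7 = 166.175; supply price = 18.3 + 8·6.7 = 71.9.
Δq = 14.0941 − 6.7 = 7.3941; wedge = 166.175 − 71.9 = 94.275.
The triangle = ½ × 7.3941 × 94.275 = 348.54.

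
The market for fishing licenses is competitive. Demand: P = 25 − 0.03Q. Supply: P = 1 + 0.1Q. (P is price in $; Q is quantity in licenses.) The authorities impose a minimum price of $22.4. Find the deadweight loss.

Competitive equilibrium: 25 − 0.03Q = 1 + 0.1Q → Q* = 184.6154, P* = 19.4615.
At the floor P = 22.4, quantity demanded = (25 − 22.4)/0.03 = 86.6667.
Sellers' marginal cost at Q' = 86.6667: 1 + 0.1·86.6667 = 9.6667.
ΔQ = 184.6154 − 86.6667 = 97.9487; wedge = 22.4 − 9.6667 = 12.7333.
DWL = ½ × 97.9487 × 12.7333 = $623.61.

$623.61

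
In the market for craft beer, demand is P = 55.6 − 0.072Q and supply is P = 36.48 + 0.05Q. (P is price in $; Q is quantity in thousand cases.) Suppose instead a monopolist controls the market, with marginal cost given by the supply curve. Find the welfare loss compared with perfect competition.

Competitive equilibrium: 55.6 − 0.072Q = 36.48 + 0.05Q → Q* = 156.7213, P* = 44.3161.
Marginal revenue: MR = 55.6 − 0.144Q. Set MR = MC: 55.6 − 0.144Q = 36.48 + 0.05Q → Q_m = 98.5567.
Price P_m = 55.6 − 0.072·98.5567 = 48.5039; MC(Q_m) = 36.48 + 0.05·98.5567 = 41.4078.
Competitive Q* = 156.7213, so ΔQ = 58.1646; wedge = 48.5039 − 41.4078 = 7.0961.
Welfare loss = ½ × 58.1646 × 7.0961 = $206.37 thousand.

$206.37 thousand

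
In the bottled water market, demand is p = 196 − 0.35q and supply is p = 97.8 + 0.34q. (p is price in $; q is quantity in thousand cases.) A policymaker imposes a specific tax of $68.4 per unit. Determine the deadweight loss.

$3390.26 thousand

Competitive equilibrium: 196 − 0.35q = 97.8 + 0.34q → q* = 142.3188, p* = 146.1884.
With the tax, the buyer price exceeds the seller price by 68.4: (196 − 0.35q) − (97.8 + 0.34q) = 68.4 → q' = 43.1884.
Δq = 142.3188 − 43.1884 = 99.1304; the wedge equals the tax, 68.4.
Welfare loss = ½ × 99.1304 × 68.4 = $3390.26 thousand.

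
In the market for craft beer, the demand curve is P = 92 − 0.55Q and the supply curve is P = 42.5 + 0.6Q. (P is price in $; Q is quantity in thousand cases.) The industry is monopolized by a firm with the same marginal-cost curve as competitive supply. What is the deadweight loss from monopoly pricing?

Competitive equilibrium: 92 − 0.55Q = 42.5 + 0.6Q → Q* = 43.0435, P* = 68.3261.
Marginal revenue: MR = 92 − 1.1Q. Set MR = MC: 92 − 1.1Q = 42.5 + 0.6Q → Q_m = 29.1176.
Price P_m = 92 − 0.55·29.1176 = 75.9853; MC(Q_m) = 42.5 + 0.6·29.1176 = 59.9706.
Competitive Q* = 43.0435, so ΔQ = 13.9259; wedge = 75.9853 − 59.9706 = 16.0147.
The triangle = ½ × 13.9259 × 16.0147 = $111.51 thousand.

$111.51 thousand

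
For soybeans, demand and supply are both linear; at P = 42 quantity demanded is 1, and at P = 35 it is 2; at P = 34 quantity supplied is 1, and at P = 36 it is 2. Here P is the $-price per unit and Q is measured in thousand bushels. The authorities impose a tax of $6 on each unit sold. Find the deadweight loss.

$2 thousand

Demand slope = (35 − 42)/(2 − 1) = −7, so P = 49 − 7Q.
Supply slope = (36 − 34)/(2 − 1) = 2, so P = 32 + 2Q.
Competitive equilibrium: 49 − 7Q = 32 + 2Q → Q* = 1.8889, P* = 35.7778.
With the tax, the buyer price exceeds the seller price by 6: (49 − 7Q) − (32 + 2Q) = 6 → Q' = 1.2222.
ΔQ = 1.8889 − 1.2222 = 0.6667; the wedge equals the tax, 6.
The triangle = ½ × 0.6667 × 6 = $2 thousand.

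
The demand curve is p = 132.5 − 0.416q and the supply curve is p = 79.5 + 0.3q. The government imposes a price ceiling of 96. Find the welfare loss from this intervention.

Competitive equilibrium: 132.5 − 0.416q = 79.5 + 0.3q → q* = 74.0223, p* = 101.7067.
At the ceiling p = 96, quantity supplied = (96 − 79.5)/0.3 = 55.
Willingness to pay at q' = 55: 132.5 − 0.416·55 = 109.62.
Δq = 74.0223 − 55 = 19.0223; wedge = 109.62 − 96 = 13.62.
The triangle = ½ × 19.0223 × 13.62 = 129.54.

129.54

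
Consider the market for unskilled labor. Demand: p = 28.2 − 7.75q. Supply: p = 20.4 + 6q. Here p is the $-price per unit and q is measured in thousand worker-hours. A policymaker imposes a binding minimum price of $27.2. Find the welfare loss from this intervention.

Competitive equilibrium: 28.2 − 7.75q = 20.4 + 6q → q* = 0.5673, p* = 23.8036.
At the floor p = 27.2, quantity demanded = (28.2 − 27.2)/7.75 = 0.129.
Sellers' marginal cost at q' = 0.129: 20.4 + 6·0.129 = 21.174.
Δq = 0.5673 − 0.129 = 0.4383; wedge = 27.2 − 21.174 = 6.026.
Deadweight loss = ½ × 0.4383 × 6.026 = $1.32 thousand.

$1.32 thousand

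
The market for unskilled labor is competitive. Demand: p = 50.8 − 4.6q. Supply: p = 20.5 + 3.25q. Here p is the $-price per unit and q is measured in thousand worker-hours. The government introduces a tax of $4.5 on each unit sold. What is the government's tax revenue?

Competitive equilibrium: 50.8 − 4.6q = 20.5 + 3.25q → q* = 3.8599, p* = 33.0446.
With the tax, the buyer price exceeds the seller price by 4.5: (50.8 − 4.6q) − (20.5 + 3.25q) = 4.5 → q' = 3.2866.
Tax revenue = 4.5 × 3.2866 = $14.79 thousand.

$14.79 thousand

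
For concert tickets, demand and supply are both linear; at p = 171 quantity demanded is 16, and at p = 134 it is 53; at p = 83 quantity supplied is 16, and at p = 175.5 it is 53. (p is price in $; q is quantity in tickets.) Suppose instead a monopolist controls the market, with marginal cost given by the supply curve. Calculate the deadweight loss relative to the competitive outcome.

Demand slope = (134 − 171)/(53 − 16) = −1, so p = 187 − q.
Supply slope = (175.5 − 83)/(53 − 16) = 2.5, so p = 43 + 2.5q.
Competitive equilibrium: 187 − q = 43 + 2.5q → q* = 41.1429, p* = 145.8571.
Marginal revenue: MR = 187 − 2q. Set MR = MC: 187 − 2q = 43 + 2.5q → q_m = 32.
Price p_m = 187 − 1·32 = 155; MC(q_m) = 43 + 2.5·32 = 123.
Competitive q* = 41.1429, so Δq = 9.1429; wedge = 155 − 123 = 32.
Deadweight loss = ½ × 9.1429 × 32 = $146.29.

$146.29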